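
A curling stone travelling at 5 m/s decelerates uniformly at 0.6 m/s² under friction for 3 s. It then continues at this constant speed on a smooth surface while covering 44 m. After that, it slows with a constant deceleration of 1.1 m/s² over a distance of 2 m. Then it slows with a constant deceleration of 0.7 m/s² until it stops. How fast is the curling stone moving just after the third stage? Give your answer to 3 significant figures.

Phase 1 (decelerating): v₀ = 5.00 m/s, a = -0.6 m/s².
v = v₀ + at = 5.00 + (-0.6)(3) = 3.20 m/s
Δx = v₀t + ½at² = 5.00·3 + 0.5·-0.6·3² = 12.3 m

Phase 2 (constant speed): v₀ = 3.20 m/s, a = 0 m/s².
Constant speed: t = d/v = 44/3.20 = 13.8 s

Phase 3 (decelerating): v₀ = 3.20 m/s, a = -1.1 m/s².
v² = v₀² + 2aΔx = 3.20² + 2·-1.1·2 = 5.84 → v = 2.42 m/s
t = (v − v₀)/a = (2.42 − 3.20)/-1.1 = 0.712 s
Speed at end of phase 3 = 2.42 m/s

2.42 m/s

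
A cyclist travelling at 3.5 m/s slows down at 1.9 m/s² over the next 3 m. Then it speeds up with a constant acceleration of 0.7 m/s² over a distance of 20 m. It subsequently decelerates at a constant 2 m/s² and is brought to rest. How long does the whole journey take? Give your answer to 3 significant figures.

Phase 1 (decelerating): v₀ = 3.50 m/s, a = -1.9 m/s².
v² = v₀² + 2aΔx = 3.50² + 2·-1.9·3 = 0.850 → v = 0.922 m/s
t = (v − v₀)/a = (0.922 − 3.50)/-1.9 = 1.36 s

Phase 2 (accelerating): v₀ = 0.922 m/s, a = 0.7 m/s².
v² = v₀² + 2aΔx = 0.922² + 2·0.7·20 = 28.9 → v = 5.37 m/s
t = (v − v₀)/a = (5.37 − 0.922)/0.7 = 6.36 s

Phase 3 (decelerating): v₀ = 5.37 m/s, a = -2 m/s².
v = v₀ + at → t = (0 − 5.37) / -2 = 2.69 s
v² = v₀² + 2aΔx → Δx = (0² − 5.37²)/(2·-2) = 7.21 m
Total time = 1.36 + 6.36 + 2.69 = 10.4 s

10.4 s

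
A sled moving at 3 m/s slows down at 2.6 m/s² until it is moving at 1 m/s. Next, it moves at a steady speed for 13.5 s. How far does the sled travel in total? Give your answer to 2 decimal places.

Phase 1 (decelerating): v₀ = 3.00 m/s, a = -2.6 m/s².
v = v₀ + at → t = (1 − 3.00) / -2.6 = 0.769 s
v² = v₀² + 2aΔx → Δx = (1² − 3.00²)/(2·-2.6) = 1.54 m

Phase 2 (constant speed): v₀ = 1.00 m/s, a = 0 m/s².
v = v₀ + at = 1.00 + (0)(13.5) = 1.00 m/s
Δx = v₀t + ½at² = 1.00·13.5 + 0.5·0·13.5² = 13.5 m
Total distance = 1.54 + 13.5 = 15.0 m

15.04 m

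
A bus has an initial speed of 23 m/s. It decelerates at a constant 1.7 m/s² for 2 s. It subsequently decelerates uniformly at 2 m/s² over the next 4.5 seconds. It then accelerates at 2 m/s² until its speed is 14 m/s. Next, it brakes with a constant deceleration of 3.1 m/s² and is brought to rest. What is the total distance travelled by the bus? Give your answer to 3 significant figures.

163 m

Phase 1 (decelerating): v₀ = 23.0 m/s, a = -1.7 m/s².
v = v₀ + at = 23.0 + (-1.7)(2) = 19.6 m/s
Δx = v₀t + ½at² = 23.0·2 + 0.5·-1.7·2² = 42.6 m

Phase 2 (decelerating): v₀ = 19.6 m/s, a = -2 m/s².
v = v₀ + at = 19.6 + (-2)(4.5) = 10.6 m/s
Δx = v₀t + ½at² = 19.6·4.5 + 0.5·-2·4.5² = 68.0 m

Phase 3 (accelerating): v₀ = 10.6 m/s, a = 2 m/s².
v = v₀ + at → t = (14 − 10.6) / 2 = 1.70 s
v² = v₀² + 2aΔx → Δx = (14² − 10.6²)/(2·2) = 20.9 m

Phase 4 (decelerating): v₀ = 14.0 m/s, a = -3.1 m/s².
v = v₀ + at → t = (0 − 14.0) / -3.1 = 4.52 s
v² = v₀² + 2aΔx → Δx = (0² − 14.0²)/(2·-3.1) = 31.6 m
Total distance = 42.6 + 68.0 + 20.9 + 31.6 = 163 m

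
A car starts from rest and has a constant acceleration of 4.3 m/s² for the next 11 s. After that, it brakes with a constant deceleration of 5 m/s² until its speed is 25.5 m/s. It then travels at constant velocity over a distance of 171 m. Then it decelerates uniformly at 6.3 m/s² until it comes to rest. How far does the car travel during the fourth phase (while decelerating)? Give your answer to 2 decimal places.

51.61 m

Phase 1 (accelerating): v₀ = 0 m/s, a = 4.3 m/s².
v = v₀ + at = 0 + (4.3)(11) = 47.3 m/s
Δx = v₀t + ½at² = 0·11 + 0.5·4.3·11² = 260 m

Phase 2 (decelerating): v₀ = 47.3 m/s, a = -5 m/s².
v = v₀ + at → t = (25.5 − 47.3) / -5 = 4.36 s
v² = v₀² + 2aΔx → Δx = (25.5² − 47.3²)/(2·-5) = 159 m

Phase 3 (constant speed): v₀ = 25.5 m/s, a = 0 m/s².
Constant speed: t = d/v = 171/25.5 = 6.71 s

Phase 4 (decelerating): v₀ = 25.5 m/s, a = -6.3 m/s².
v = v₀ + at → t = (0 − 25.5) / -6.3 = 4.05 s
v² = v₀² + 2aΔx → Δx = (0² − 25.5²)/(2·-6.3) = 51.6 m
Distance in phase 4 = 51.6 m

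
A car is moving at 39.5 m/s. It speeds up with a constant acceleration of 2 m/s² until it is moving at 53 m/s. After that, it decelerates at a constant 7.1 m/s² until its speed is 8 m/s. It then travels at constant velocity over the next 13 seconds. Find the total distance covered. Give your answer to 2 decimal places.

609.50 m

Phase 1 (accelerating): v₀ = 39.5 m/s, a = 2 m/s².
v = v₀ + at → t = (53 − 39.5) / 2 = 6.75 s
v² = v₀² + 2aΔx → Δx = (53² − 39.5²)/(2·2) = 312 m

Phase 2 (decelerating): v₀ = 53.0 m/s, a = -7.1 m/s².
v = v₀ + at → t = (8 − 53.0) / -7.1 = 6.34 s
v² = v₀² + 2aΔx → Δx = (8² − 53.0²)/(2·-7.1) = 193 m

Phase 3 (constant speed): v₀ = 8.00 m/s, a = 0 m/s².
v = v₀ + at = 8.00 + (0)(13) = 8.00 m/s
Δx = v₀t + ½at² = 8.00·13 + 0.5·0·13² = 104 m
Total distance = 312 + 193 + 104 = 609 m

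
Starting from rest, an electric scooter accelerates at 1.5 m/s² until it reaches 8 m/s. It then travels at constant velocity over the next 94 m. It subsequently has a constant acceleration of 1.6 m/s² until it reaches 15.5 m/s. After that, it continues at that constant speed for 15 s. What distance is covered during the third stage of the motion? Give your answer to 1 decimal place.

55.1 m

Phase 1 (accelerating): v₀ = 0 m/s, a = 1.5 m/s².
v = v₀ + at → t = (8 − 0) / 1.5 = 5.33 s
v² = v₀² + 2aΔx → Δx = (8² − 0²)/(2·1.5) = 21.3 m

Phase 2 (constant speed): v₀ = 8.00 m/s, a = 0 m/s².
Constant speed: t = d/v = 94/8.00 = 11.8 s

Phase 3 (accelerating): v₀ = 8.00 m/s, a = 1.6 m/s².
v = v₀ + at → t = (15.5 − 8.00) / 1.6 = 4.69 s
v² = v₀² + 2aΔx → Δx = (15.5² − 8.00²)/(2·1.6) = 55.1 m
Distance in phase 3 = 55.1 m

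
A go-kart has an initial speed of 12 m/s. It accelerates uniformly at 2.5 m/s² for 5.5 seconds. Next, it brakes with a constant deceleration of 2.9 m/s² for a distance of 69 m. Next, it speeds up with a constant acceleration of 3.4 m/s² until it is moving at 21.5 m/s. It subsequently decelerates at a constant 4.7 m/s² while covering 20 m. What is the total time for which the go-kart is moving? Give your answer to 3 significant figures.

Phase 1 (accelerating): v₀ = 12.0 m/s, a = 2.5 m/s².
v = v₀ + at = 12.0 + (2.5)(5.5) = 25.8 m/s
Δx = v₀t + ½at² = 12.0·5.5 + 0.5·2.5·5.5² = 104 m

Phase 2 (decelerating): v₀ = 25.8 m/s, a = -2.9 m/s².
v² = v₀² + 2aΔx = 25.8² + 2·-2.9·69 = 263 → v = 16.2 m/s
t = (v − v₀)/a = (16.2 − 25.8)/-2.9 = 3.29 s

Phase 3 (accelerating): v₀ = 16.2 m/s, a = 3.4 m/s².
v = v₀ + at → t = (21.5 − 16.2) / 3.4 = 1.55 s
v² = v₀² + 2aΔx → Δx = (21.5² − 16.2²)/(2·3.4) = 29.3 m

Phase 4 (decelerating): v₀ = 21.5 m/s, a = -4.7 m/s².
v² = v₀² + 2aΔx = 21.5² + 2·-4.7·20 = 274 → v = 16.6 m/s
t = (v − v₀)/a = (16.6 − 21.5)/-4.7 = 1.05 s
Total time = 5.50 + 3.29 + 1.55 + 1.05 = 11.4 s

11.4 s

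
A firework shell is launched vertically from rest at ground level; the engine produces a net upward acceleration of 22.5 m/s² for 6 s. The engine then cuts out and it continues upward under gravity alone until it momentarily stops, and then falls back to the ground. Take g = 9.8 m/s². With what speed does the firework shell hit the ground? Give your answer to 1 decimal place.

161.7 m/s

Phase 1 (powered ascent): v₀ = 0 m/s, a = 22.5 m/s².
v = v₀ + at = 0 + (22.5)(6) = 135 m/s
Δx = v₀t + ½at² = 0·6 + 0.5·22.5·6² = 405 m

Phase 2 (coasting upward): v₀ = 135 m/s, a = -9.8 m/s².
v = v₀ + at → t = (0 − 135) / -9.8 = 13.8 s
v² = v₀² + 2aΔx → Δx = (0² − 135²)/(2·-9.8) = 930 m

Phase 3 (free fall): v₀ = 0 m/s, a = -9.8 m/s².
Falls 1330 m from rest: t = √(2·1330/9.8) = 16.5 s; v = g·t = 162 m/s.
Impact speed = 162 m/s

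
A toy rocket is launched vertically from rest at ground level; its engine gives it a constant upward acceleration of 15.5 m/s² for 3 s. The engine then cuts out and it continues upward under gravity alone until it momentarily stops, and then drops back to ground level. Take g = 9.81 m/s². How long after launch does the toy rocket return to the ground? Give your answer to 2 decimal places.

Phase 1 (powered ascent): v₀ = 0 m/s, a = 15.5 m/s².
v = v₀ + at = 0 + (15.5)(3) = 46.5 m/s
Δx = v₀t + ½at² = 0·3 + 0.5·15.5·3² = 69.8 m

Phase 2 (coasting upward): v₀ = 46.5 m/s, a = -9.81 m/s².
v = v₀ + at → t = (0 − 46.5) / -9.81 = 4.74 s
v² = v₀² + 2aΔx → Δx = (0² − 46.5²)/(2·-9.81) = 110 m

Phase 3 (free fall): v₀ = 0 m/s, a = -9.81 m/s².
Falls 180 m from rest: t = √(2·180/9.81) = 6.06 s; v = g·t = 59.4 m/s.
Total time = 3.00 + 4.74 + 6.06 = 13.8 s

13.80 s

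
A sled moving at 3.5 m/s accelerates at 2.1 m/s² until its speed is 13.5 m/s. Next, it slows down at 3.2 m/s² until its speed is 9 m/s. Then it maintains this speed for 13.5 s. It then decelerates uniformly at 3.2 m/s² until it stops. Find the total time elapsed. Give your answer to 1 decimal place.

22.5 s

Phase 1 (accelerating): v₀ = 3.50 m/s, a = 2.1 m/s².
v = v₀ + at → t = (13.5 − 3.50) / 2.1 = 4.76 s
v² = v₀² + 2aΔx → Δx = (13.5² − 3.50²)/(2·2.1) = 40.5 m

Phase 2 (decelerating): v₀ = 13.5 m/s, a = -3.2 m/s².
v = v₀ + at → t = (9 − 13.5) / -3.2 = 1.41 s
v² = v₀² + 2aΔx → Δx = (9² − 13.5²)/(2·-3.2) = 15.8 m

Phase 3 (constant speed): v₀ = 9.00 m/s, a = 0 m/s².
v = v₀ + at = 9.00 + (0)(13.5) = 9.00 m/s
Δx = v₀t + ½at² = 9.00·13.5 + 0.5·0·13.5² = 122 m

Phase 4 (decelerating): v₀ = 9.00 m/s, a = -3.2 m/s².
v = v₀ + at → t = (0 − 9.00) / -3.2 = 2.81 s
v² = v₀² + 2aΔx → Δx = (0² − 9.00²)/(2·-3.2) = 12.7 m
Total time = 4.76 + 1.41 + 13.5 + 2.81 = 22.5 s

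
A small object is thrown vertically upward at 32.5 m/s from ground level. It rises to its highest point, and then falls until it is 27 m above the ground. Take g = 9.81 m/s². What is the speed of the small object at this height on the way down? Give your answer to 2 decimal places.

22.95 m/s

Phase 1 (rising): v₀ = 32.5 m/s, a = -9.81 m/s².
v = v₀ + at → t = (0 − 32.5) / -9.81 = 3.31 s
v² = v₀² + 2aΔx → Δx = (0² − 32.5²)/(2·-9.81) = 53.8 m

Phase 2 (falling): v₀ = 0 m/s, a = -9.81 m/s².
Falls 26.8 m from rest: t = √(2·26.8/9.81) = 2.34 s; v = g·t = 22.9 m/s.
Final speed = 22.9 m/s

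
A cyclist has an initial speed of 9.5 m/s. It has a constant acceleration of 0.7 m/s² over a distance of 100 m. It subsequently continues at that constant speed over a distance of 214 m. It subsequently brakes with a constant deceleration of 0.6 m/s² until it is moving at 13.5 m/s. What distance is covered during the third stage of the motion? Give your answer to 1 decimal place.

Phase 1 (accelerating): v₀ = 9.50 m/s, a = 0.7 m/s².
v² = v₀² + 2aΔx = 9.50² + 2·0.7·100 = 230 → v = 15.2 m/s
t = (v − v₀)/a = (15.2 − 9.50)/0.7 = 8.11 s

Phase 2 (constant speed): v₀ = 15.2 m/s, a = 0 m/s².
Constant speed: t = d/v = 214/15.2 = 14.1 s

Phase 3 (decelerating): v₀ = 15.2 m/s, a = -0.6 m/s².
v = v₀ + at → t = (13.5 − 15.2) / -0.6 = 2.79 s
v² = v₀² + 2aΔx → Δx = (13.5² − 15.2²)/(2·-0.6) = 40.0 m
Distance in phase 3 = 40.0 m

40.0 m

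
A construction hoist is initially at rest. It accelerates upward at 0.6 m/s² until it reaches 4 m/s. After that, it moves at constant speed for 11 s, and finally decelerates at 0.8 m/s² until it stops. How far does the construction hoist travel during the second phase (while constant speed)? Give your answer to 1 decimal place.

Phase 1 (accelerating): v₀ = 0 m/s, a = 0.6 m/s².
v = v₀ + at → t = (4 − 0) / 0.6 = 6.67 s
v² = v₀² + 2aΔx → Δx = (4² − 0²)/(2·0.6) = 13.3 m

Phase 2 (constant speed): v₀ = 4.00 m/s, a = 0 m/s².
v = v₀ + at = 4.00 + (0)(11) = 4.00 m/s
Δx = v₀t + ½at² = 4.00·11 + 0.5·0·11² = 44.0 m
Distance in phase 2 = 44.0 m

44.0 m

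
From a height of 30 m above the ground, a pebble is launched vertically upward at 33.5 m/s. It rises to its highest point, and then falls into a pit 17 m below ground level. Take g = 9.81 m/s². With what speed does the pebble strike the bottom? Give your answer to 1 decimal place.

Phase 1 (rising): v₀ = 33.5 m/s, a = -9.81 m/s².
v = v₀ + at → t = (0 − 33.5) / -9.81 = 3.41 s
v² = v₀² + 2aΔx → Δx = (0² − 33.5²)/(2·-9.81) = 57.2 m

Phase 2 (falling): v₀ = 0 m/s, a = -9.81 m/s².
Falls 104 m from rest: t = √(2·104/9.81) = 4.61 s; v = g·t = 45.2 m/s.
Final speed = 45.2 m/s

45.2 m/s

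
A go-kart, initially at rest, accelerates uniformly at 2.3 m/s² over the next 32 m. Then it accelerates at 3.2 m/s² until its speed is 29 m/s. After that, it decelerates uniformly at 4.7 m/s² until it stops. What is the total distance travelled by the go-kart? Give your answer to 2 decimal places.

Phase 1 (accelerating): v₀ = 0 m/s, a = 2.3 m/s².
v² = v₀² + 2aΔx = 0² + 2·2.3·32 = 147 → v = 12.1 m/s
t = (v − v₀)/a = (12.1 − 0)/2.3 = 5.28 s

Phase 2 (accelerating): v₀ = 12.1 m/s, a = 3.2 m/s².
v = v₀ + at → t = (29 − 12.1) / 3.2 = 5.27 s
v² = v₀² + 2aΔx → Δx = (29² − 12.1²)/(2·3.2) = 108 m

Phase 3 (decelerating): v₀ = 29.0 m/s, a = -4.7 m/s².
v = v₀ + at → t = (0 − 29.0) / -4.7 = 6.17 s
v² = v₀² + 2aΔx → Δx = (0² − 29.0²)/(2·-4.7) = 89.5 m
Total distance = 32.0 + 108 + 89.5 = 230 m

229.87 m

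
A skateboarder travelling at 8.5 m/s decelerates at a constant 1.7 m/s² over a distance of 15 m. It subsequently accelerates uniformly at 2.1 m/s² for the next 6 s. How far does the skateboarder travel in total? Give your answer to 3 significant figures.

Phase 1 (decelerating): v₀ = 8.50 m/s, a = -1.7 m/s².
v² = v₀² + 2aΔx = 8.50² + 2·-1.7·15 = 21.2 → v = 4.61 m/s
t = (v − v₀)/a = (4.61 − 8.50)/-1.7 = 2.29 s

Phase 2 (accelerating): v₀ = 4.61 m/s, a = 2.1 m/s².
v = v₀ + at = 4.61 + (2.1)(6) = 17.2 m/s
Δx = v₀t + ½at² = 4.61·6 + 0.5·2.1·6² = 65.5 m
Total distance = 15.0 + 65.5 = 80.5 m

80.5 m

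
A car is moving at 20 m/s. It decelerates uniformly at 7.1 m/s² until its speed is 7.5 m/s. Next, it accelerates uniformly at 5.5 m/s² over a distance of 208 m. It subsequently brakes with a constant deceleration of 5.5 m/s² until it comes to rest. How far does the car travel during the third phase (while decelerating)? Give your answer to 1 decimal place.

213.1 m

Phase 1 (decelerating): v₀ = 20.0 m/s, a = -7.1 m/s².
v = v₀ + at → t = (7.5 − 20.0) / -7.1 = 1.76 s
v² = v₀² + 2aΔx → Δx = (7.5² − 20.0²)/(2·-7.1) = 24.2 m

Phase 2 (accelerating): v₀ = 7.50 m/s, a = 5.5 m/s².
v² = v₀² + 2aΔx = 7.50² + 2·5.5·208 = 2340 → v = 48.4 m/s
t = (v − v₀)/a = (48.4 − 7.50)/5.5 = 7.44 s

Phase 3 (decelerating): v₀ = 48.4 m/s, a = -5.5 m/s².
v = v₀ + at → t = (0 − 48.4) / -5.5 = 8.80 s
v² = v₀² + 2aΔx → Δx = (0² − 48.4²)/(2·-5.5) = 213 m
Distance in phase 3 = 213 m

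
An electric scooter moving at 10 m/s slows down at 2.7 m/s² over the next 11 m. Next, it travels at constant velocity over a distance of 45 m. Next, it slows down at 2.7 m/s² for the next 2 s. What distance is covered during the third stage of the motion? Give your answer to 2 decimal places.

7.34 m

Phase 1 (decelerating): v₀ = 10.0 m/s, a = -2.7 m/s².
v² = v₀² + 2aΔx = 10.0² + 2·-2.7·11 = 40.6 → v = 6.37 m/s
t = (v − v₀)/a = (6.37 − 10.0)/-2.7 = 1.34 s

Phase 2 (constant speed): v₀ = 6.37 m/s, a = 0 m/s².
Constant speed: t = d/v = 45/6.37 = 7.06 s

Phase 3 (decelerating): v₀ = 6.37 m/s, a = -2.7 m/s².
v = v₀ + at = 6.37 + (-2.7)(2) = 0.972 m/s
Δx = v₀t + ½at² = 6.37·2 + 0.5·-2.7·2² = 7.34 m
Distance in phase 3 = 7.34 m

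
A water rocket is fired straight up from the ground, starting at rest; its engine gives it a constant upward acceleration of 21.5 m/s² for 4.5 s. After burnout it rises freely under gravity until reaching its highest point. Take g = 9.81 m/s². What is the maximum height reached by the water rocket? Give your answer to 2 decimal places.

Phase 1 (powered ascent): v₀ = 0 m/s, a = 21.5 m/s².
v = v₀ + at = 0 + (21.5)(4.5) = 96.8 m/s
Δx = v₀t + ½at² = 0·4.5 + 0.5·21.5·4.5² = 218 m

Phase 2 (coasting upward): v₀ = 96.8 m/s, a = -9.81 m/s².
v = v₀ + at → t = (0 − 96.8) / -9.81 = 9.86 s
v² = v₀² + 2aΔx → Δx = (0² − 96.8²)/(2·-9.81) = 477 m
Maximum height = 218 + 477 = 695 m

694.78 m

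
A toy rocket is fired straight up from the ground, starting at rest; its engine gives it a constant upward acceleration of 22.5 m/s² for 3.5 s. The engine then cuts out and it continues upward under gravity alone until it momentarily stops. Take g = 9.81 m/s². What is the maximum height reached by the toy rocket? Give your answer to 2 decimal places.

453.90 m

Phase 1 (powered ascent): v₀ = 0 m/s, a = 22.5 m/s².
v = v₀ + at = 0 + (22.5)(3.5) = 78.8 m/s
Δx = v₀t + ½at² = 0·3.5 + 0.5·22.5·3.5² = 138 m

Phase 2 (coasting upward): v₀ = 78.8 m/s, a = -9.81 m/s².
v = v₀ + at → t = (0 − 78.8) / -9.81 = 8.03 s
v² = v₀² + 2aΔx → Δx = (0² − 78.8²)/(2·-9.81) = 316 m
Maximum height = 138 + 316 = 454 m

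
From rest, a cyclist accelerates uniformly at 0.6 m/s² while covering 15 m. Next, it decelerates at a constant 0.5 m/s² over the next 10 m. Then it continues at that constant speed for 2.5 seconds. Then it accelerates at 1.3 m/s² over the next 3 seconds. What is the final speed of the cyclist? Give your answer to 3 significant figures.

6.73 m/s

Phase 1 (accelerating): v₀ = 0 m/s, a = 0.6 m/s².
v² = v₀² + 2aΔx = 0² + 2·0.6·15 = 18.0 → v = 4.24 m/s
t = (v − v₀)/a = (4.24 − 0)/0.6 = 7.07 s

Phase 2 (decelerating): v₀ = 4.24 m/s, a = -0.5 m/s².
v² = v₀² + 2aΔx = 4.24² + 2·-0.5·10 = 8.00 → v = 2.83 m/s
t = (v − v₀)/a = (2.83 − 4.24)/-0.5 = 2.83 s

Phase 3 (constant speed): v₀ = 2.83 m/s, a = 0 m/s².
v = v₀ + at = 2.83 + (0)(2.5) = 2.83 m/s
Δx = v₀t + ½at² = 2.83·2.5 + 0.5·0·2.5² = 7.07 m

Phase 4 (accelerating): v₀ = 2.83 m/s, a = 1.3 m/s².
v = v₀ + at = 2.83 + (1.3)(3) = 6.73 m/s
Δx = v₀t + ½at² = 2.83·3 + 0.5·1.3·3² = 14.3 m
Final speed = 6.73 m/s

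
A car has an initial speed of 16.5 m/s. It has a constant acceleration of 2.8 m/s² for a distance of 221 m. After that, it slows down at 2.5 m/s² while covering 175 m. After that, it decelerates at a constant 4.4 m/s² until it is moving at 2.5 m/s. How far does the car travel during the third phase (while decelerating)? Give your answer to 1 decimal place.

Phase 1 (accelerating): v₀ = 16.5 m/s, a = 2.8 m/s².
v² = v₀² + 2aΔx = 16.5² + 2·2.8·221 = 1510 → v = 38.9 m/s
t = (v − v₀)/a = (38.9 − 16.5)/2.8 = 7.98 s

Phase 2 (decelerating): v₀ = 38.9 m/s, a = -2.5 m/s².
v² = v₀² + 2aΔx = 38.9² + 2·-2.5·175 = 635 → v = 25.2 m/s
t = (v − v₀)/a = (25.2 − 38.9)/-2.5 = 5.46 s

Phase 3 (decelerating): v₀ = 25.2 m/s, a = -4.4 m/s².
v = v₀ + at → t = (2.5 − 25.2) / -4.4 = 5.16 s
v² = v₀² + 2aΔx → Δx = (2.5² − 25.2²)/(2·-4.4) = 71.4 m
Distance in phase 3 = 71.4 m

71.4 m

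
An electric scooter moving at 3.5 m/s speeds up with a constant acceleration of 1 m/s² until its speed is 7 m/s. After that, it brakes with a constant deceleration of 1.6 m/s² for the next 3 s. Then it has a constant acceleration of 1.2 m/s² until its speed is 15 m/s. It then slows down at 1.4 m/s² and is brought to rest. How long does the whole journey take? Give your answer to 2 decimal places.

27.88 s

Phase 1 (accelerating): v₀ = 3.50 m/s, a = 1 m/s².
v = v₀ + at → t = (7 − 3.50) / 1 = 3.50 s
v² = v₀² + 2aΔx → Δx = (7² − 3.50²)/(2·1) = 18.4 m

Phase 2 (decelerating): v₀ = 7.00 m/s, a = -1.6 m/s².
v = v₀ + at = 7.00 + (-1.6)(3) = 2.20 m/s
Δx = v₀t + ½at² = 7.00·3 + 0.5·-1.6·3² = 13.8 m

Phase 3 (accelerating): v₀ = 2.20 m/s, a = 1.2 m/s².
v = v₀ + at → t = (15 − 2.20) / 1.2 = 10.7 s
v² = v₀² + 2aΔx → Δx = (15² − 2.20²)/(2·1.2) = 91.7 m

Phase 4 (decelerating): v₀ = 15.0 m/s, a = -1.4 m/s².
v = v₀ + at → t = (0 − 15.0) / -1.4 = 10.7 s
v² = v₀² + 2aΔx → Δx = (0² − 15.0²)/(2·-1.4) = 80.4 m
Total time = 3.50 + 3.00 + 10.7 + 10.7 = 27.9 s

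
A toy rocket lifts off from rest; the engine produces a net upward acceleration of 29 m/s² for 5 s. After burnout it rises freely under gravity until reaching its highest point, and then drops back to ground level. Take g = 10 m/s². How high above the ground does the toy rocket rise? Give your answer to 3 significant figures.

1410 m

Phase 1 (powered ascent): v₀ = 0 m/s, a = 29 m/s².
v = v₀ + at = 0 + (29)(5) = 145 m/s
Δx = v₀t + ½at² = 0·5 + 0.5·29·5² = 362 m

Phase 2 (coasting upward): v₀ = 145 m/s, a = -10 m/s².
v = v₀ + at → t = (0 − 145) / -10 = 14.5 s
v² = v₀² + 2aΔx → Δx = (0² − 145²)/(2·-10) = 1050 m
Maximum height = 362 + 1050 = 1410 m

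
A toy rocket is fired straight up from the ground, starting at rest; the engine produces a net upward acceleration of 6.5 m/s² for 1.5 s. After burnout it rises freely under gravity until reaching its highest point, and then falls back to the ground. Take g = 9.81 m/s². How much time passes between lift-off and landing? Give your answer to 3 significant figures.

Phase 1 (powered ascent): v₀ = 0 m/s, a = 6.5 m/s².
v = v₀ + at = 0 + (6.5)(1.5) = 9.75 m/s
Δx = v₀t + ½at² = 0·1.5 + 0.5·6.5·1.5² = 7.31 m

Phase 2 (coasting upward): v₀ = 9.75 m/s, a = -9.81 m/s².
v = v₀ + at → t = (0 − 9.75) / -9.81 = 0.994 s
v² = v₀² + 2aΔx → Δx = (0² − 9.75²)/(2·-9.81) = 4.85 m

Phase 3 (free fall): v₀ = 0 m/s, a = -9.81 m/s².
Falls 12.2 m from rest: t = √(2·12.2/9.81) = 1.57 s; v = g·t = 15.4 m/s.
Total time = 1.50 + 0.994 + 1.57 = 4.07 s

4.07 s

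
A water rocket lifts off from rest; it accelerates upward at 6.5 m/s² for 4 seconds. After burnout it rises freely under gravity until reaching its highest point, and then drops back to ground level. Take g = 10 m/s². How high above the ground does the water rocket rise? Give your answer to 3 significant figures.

Phase 1 (powered ascent): v₀ = 0 m/s, a = 6.5 m/s².
v = v₀ + at = 0 + (6.5)(4) = 26.0 m/s
Δx = v₀t + ½at² = 0·4 + 0.5·6.5·4² = 52.0 m

Phase 2 (coasting upward): v₀ = 26.0 m/s, a = -10 m/s².
v = v₀ + at → t = (0 − 26.0) / -10 = 2.60 s
v² = v₀² + 2aΔx → Δx = (0² − 26.0²)/(2·-10) = 33.8 m
Maximum height = 52.0 + 33.8 = 85.8 m

85.8 m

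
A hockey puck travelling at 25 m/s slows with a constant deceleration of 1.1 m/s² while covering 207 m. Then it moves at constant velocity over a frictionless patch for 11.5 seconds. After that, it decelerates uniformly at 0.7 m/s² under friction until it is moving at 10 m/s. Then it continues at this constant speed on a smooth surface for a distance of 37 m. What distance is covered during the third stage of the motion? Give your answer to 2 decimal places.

49.71 m

Phase 1 (decelerating): v₀ = 25.0 m/s, a = -1.1 m/s².
v² = v₀² + 2aΔx = 25.0² + 2·-1.1·207 = 170 → v = 13.0 m/s
t = (v − v₀)/a = (13.0 − 25.0)/-1.1 = 10.9 s

Phase 2 (constant speed): v₀ = 13.0 m/s, a = 0 m/s².
v = v₀ + at = 13.0 + (0)(11.5) = 13.0 m/s
Δx = v₀t + ½at² = 13.0·11.5 + 0.5·0·11.5² = 150 m

Phase 3 (decelerating): v₀ = 13.0 m/s, a = -0.7 m/s².
v = v₀ + at → t = (10 − 13.0) / -0.7 = 4.32 s
v² = v₀² + 2aΔx → Δx = (10² − 13.0²)/(2·-0.7) = 49.7 m
Distance in phase 3 = 49.7 m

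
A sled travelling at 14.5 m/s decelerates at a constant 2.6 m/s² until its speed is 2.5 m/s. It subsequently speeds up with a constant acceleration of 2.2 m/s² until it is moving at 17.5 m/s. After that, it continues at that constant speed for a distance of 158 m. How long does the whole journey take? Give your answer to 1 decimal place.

20.5 s

Phase 1 (decelerating): v₀ = 14.5 m/s, a = -2.6 m/s².
v = v₀ + at → t = (2.5 − 14.5) / -2.6 = 4.62 s
v² = v₀² + 2aΔx → Δx = (2.5² − 14.5²)/(2·-2.6) = 39.2 m

Phase 2 (accelerating): v₀ = 2.50 m/s, a = 2.2 m/s².
v = v₀ + at → t = (17.5 − 2.50) / 2.2 = 6.82 s
v² = v₀² + 2aΔx → Δx = (17.5² − 2.50²)/(2·2.2) = 68.2 m

Phase 3 (constant speed): v₀ = 17.5 m/s, a = 0 m/s².
Constant speed: t = d/v = 158/17.5 = 9.03 s
Total time = 4.62 + 6.82 + 9.03 = 20.5 s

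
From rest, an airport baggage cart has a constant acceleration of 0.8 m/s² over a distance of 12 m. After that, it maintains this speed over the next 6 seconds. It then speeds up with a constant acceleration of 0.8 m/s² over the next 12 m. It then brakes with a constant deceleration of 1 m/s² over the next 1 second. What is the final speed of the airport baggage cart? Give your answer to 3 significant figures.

Phase 1 (accelerating): v₀ = 0 m/s, a = 0.8 m/s².
v² = v₀² + 2aΔx = 0² + 2·0.8·12 = 19.2 → v = 4.38 m/s
t = (v − v₀)/a = (4.38 − 0)/0.8 = 5.48 s

Phase 2 (constant speed): v₀ = 4.38 m/s, a = 0 m/s².
v = v₀ + at = 4.38 + (0)(6) = 4.38 m/s
Δx = v₀t + ½at² = 4.38·6 + 0.5·0·6² = 26.3 m

Phase 3 (accelerating): v₀ = 4.38 m/s, a = 0.8 m/s².
v² = v₀² + 2aΔx = 4.38² + 2·0.8·12 = 38.4 → v = 6.20 m/s
t = (v − v₀)/a = (6.20 − 4.38)/0.8 = 2.27 s

Phase 4 (decelerating): v₀ = 6.20 m/s, a = -1 m/s².
v = v₀ + at = 6.20 + (-1)(1) = 5.20 m/s
Δx = v₀t + ½at² = 6.20·1 + 0.5·-1·1² = 5.70 m
Final speed = 5.20 m/s

5.20 m/s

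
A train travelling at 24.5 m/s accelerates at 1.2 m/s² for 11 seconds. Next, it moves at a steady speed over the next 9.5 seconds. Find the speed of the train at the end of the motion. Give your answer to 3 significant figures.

37.7 m/s

Phase 1 (accelerating): v₀ = 24.5 m/s, a = 1.2 m/s².
v = v₀ + at = 24.5 + (1.2)(11) = 37.7 m/s
Δx = v₀t + ½at² = 24.5·11 + 0.5·1.2·11² = 342 m

Phase 2 (constant speed): v₀ = 37.7 m/s, a = 0 m/s².
v = v₀ + at = 37.7 + (0)(9.5) = 37.7 m/s
Δx = v₀t + ½at² = 37.7·9.5 + 0.5·0·9.5² = 358 m
Final speed = 37.7 m/s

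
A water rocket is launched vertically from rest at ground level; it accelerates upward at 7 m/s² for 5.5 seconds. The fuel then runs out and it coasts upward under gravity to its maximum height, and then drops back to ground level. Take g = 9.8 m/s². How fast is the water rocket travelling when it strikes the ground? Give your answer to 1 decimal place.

Phase 1 (powered ascent): v₀ = 0 m/s, a = 7 m/s².
v = v₀ + at = 0 + (7)(5.5) = 38.5 m/s
Δx = v₀t + ½at² = 0·5.5 + 0.5·7·5.5² = 106 m

Phase 2 (coasting upward): v₀ = 38.5 m/s, a = -9.8 m/s².
v = v₀ + at → t = (0 − 38.5) / -9.8 = 3.93 s
v² = v₀² + 2aΔx → Δx = (0² − 38.5²)/(2·-9.8) = 75.6 m

Phase 3 (free fall): v₀ = 0 m/s, a = -9.8 m/s².
Falls 182 m from rest: t = √(2·182/9.8) = 6.09 s; v = g·t = 59.6 m/s.
Impact speed = 59.6 m/s

59.6 m/s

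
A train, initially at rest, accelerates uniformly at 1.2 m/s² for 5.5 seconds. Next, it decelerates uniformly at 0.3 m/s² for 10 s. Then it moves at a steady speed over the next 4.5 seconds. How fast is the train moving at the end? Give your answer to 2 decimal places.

Phase 1 (accelerating): v₀ = 0 m/s, a = 1.2 m/s².
v = v₀ + at = 0 + (1.2)(5.5) = 6.60 m/s
Δx = v₀t + ½at² = 0·5.5 + 0.5·1.2·5.5² = 18.1 m

Phase 2 (decelerating): v₀ = 6.60 m/s, a = -0.3 m/s².
v = v₀ + at = 6.60 + (-0.3)(10) = 3.60 m/s
Δx = v₀t + ½at² = 6.60·10 + 0.5·-0.3·10² = 51.0 m

Phase 3 (constant speed): v₀ = 3.60 m/s, a = 0 m/s².
v = v₀ + at = 3.60 + (0)(4.5) = 3.60 m/s
Δx = v₀t + ½at² = 3.60·4.5 + 0.5·0·4.5² = 16.2 m
Final speed = 3.60 m/s

3.60 m/s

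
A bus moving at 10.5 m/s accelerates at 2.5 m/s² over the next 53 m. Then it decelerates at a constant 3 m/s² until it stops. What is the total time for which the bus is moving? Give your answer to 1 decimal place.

Phase 1 (accelerating): v₀ = 10.5 m/s, a = 2.5 m/s².
v² = v₀² + 2aΔx = 10.5² + 2·2.5·53 = 375 → v = 19.4 m/s
t = (v − v₀)/a = (19.4 − 10.5)/2.5 = 3.55 s

Phase 2 (decelerating): v₀ = 19.4 m/s, a = -3 m/s².
v = v₀ + at → t = (0 − 19.4) / -3 = 6.46 s
v² = v₀² + 2aΔx → Δx = (0² − 19.4²)/(2·-3) = 62.5 m
Total time = 3.55 + 6.46 = 10.0 s

10.0 s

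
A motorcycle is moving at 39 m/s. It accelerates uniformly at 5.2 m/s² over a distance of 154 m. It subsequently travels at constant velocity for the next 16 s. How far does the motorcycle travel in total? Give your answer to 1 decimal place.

Phase 1 (accelerating): v₀ = 39.0 m/s, a = 5.2 m/s².
v² = v₀² + 2aΔx = 39.0² + 2·5.2·154 = 3120 → v = 55.9 m/s
t = (v − v₀)/a = (55.9 − 39.0)/5.2 = 3.25 s

Phase 2 (constant speed): v₀ = 55.9 m/s, a = 0 m/s².
v = v₀ + at = 55.9 + (0)(16) = 55.9 m/s
Δx = v₀t + ½at² = 55.9·16 + 0.5·0·16² = 894 m
Total distance = 154 + 894 = 1050 m

1048.1 m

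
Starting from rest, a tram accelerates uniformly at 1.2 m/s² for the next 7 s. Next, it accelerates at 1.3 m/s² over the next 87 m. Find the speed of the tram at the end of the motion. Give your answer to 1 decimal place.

17.2 m/s

Phase 1 (accelerating): v₀ = 0 m/s, a = 1.2 m/s².
v = v₀ + at = 0 + (1.2)(7) = 8.40 m/s
Δx = v₀t + ½at² = 0·7 + 0.5·1.2·7² = 29.4 m

Phase 2 (accelerating): v₀ = 8.40 m/s, a = 1.3 m/s².
v² = v₀² + 2aΔx = 8.40² + 2·1.3·87 = 297 → v = 17.2 m/s
t = (v − v₀)/a = (17.2 − 8.40)/1.3 = 6.79 s
Final speed = 17.2 m/s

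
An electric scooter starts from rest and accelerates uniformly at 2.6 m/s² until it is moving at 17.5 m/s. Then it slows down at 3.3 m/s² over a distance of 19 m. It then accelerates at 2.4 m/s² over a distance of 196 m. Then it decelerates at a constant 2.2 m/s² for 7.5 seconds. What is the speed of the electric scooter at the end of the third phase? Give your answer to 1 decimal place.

Phase 1 (accelerating): v₀ = 0 m/s, a = 2.6 m/s².
v = v₀ + at → t = (17.5 − 0) / 2.6 = 6.73 s
v² = v₀² + 2aΔx → Δx = (17.5² − 0²)/(2·2.6) = 58.9 m

Phase 2 (decelerating): v₀ = 17.5 m/s, a = -3.3 m/s².
v² = v₀² + 2aΔx = 17.5² + 2·-3.3·19 = 181 → v = 13.4 m/s
t = (v − v₀)/a = (13.4 − 17.5)/-3.3 = 1.23 s

Phase 3 (accelerating): v₀ = 13.4 m/s, a = 2.4 m/s².
v² = v₀² + 2aΔx = 13.4² + 2·2.4·196 = 1120 → v = 33.5 m/s
t = (v − v₀)/a = (33.5 − 13.4)/2.4 = 8.35 s
Speed at end of phase 3 = 33.5 m/s

33.5 m/s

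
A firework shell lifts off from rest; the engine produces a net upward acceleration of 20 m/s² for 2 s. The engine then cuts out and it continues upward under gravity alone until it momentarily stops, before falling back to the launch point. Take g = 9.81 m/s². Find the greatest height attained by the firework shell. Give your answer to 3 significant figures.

122 m

Phase 1 (powered ascent): v₀ = 0 m/s, a = 20 m/s².
v = v₀ + at = 0 + (20)(2) = 40.0 m/s
Δx = v₀t + ½at² = 0·2 + 0.5·20·2² = 40.0 m

Phase 2 (coasting upward): v₀ = 40.0 m/s, a = -9.81 m/s².
v = v₀ + at → t = (0 − 40.0) / -9.81 = 4.08 s
v² = v₀² + 2aΔx → Δx = (0² − 40.0²)/(2·-9.81) = 81.5 m
Maximum height = 40.0 + 81.5 = 122 m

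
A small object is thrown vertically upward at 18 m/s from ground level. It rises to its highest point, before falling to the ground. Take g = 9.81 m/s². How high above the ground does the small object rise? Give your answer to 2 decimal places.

16.51 m

Phase 1 (rising): v₀ = 18.0 m/s, a = -9.81 m/s².
v = v₀ + at → t = (0 − 18.0) / -9.81 = 1.83 s
v² = v₀² + 2aΔx → Δx = (0² − 18.0²)/(2·-9.81) = 16.5 m
Maximum height = 16.5 m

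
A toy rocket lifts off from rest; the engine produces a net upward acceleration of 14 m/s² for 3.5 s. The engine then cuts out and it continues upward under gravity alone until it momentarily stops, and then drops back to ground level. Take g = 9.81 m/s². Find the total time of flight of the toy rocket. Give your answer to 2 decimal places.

15.01 s

Phase 1 (powered ascent): v₀ = 0 m/s, a = 14 m/s².
v = v₀ + at = 0 + (14)(3.5) = 49.0 m/s
Δx = v₀t + ½at² = 0·3.5 + 0.5·14·3.5² = 85.8 m

Phase 2 (coasting upward): v₀ = 49.0 m/s, a = -9.81 m/s².
v = v₀ + at → t = (0 − 49.0) / -9.81 = 4.99 s
v² = v₀² + 2aΔx → Δx = (0² − 49.0²)/(2·-9.81) = 122 m

Phase 3 (free fall): v₀ = 0 m/s, a = -9.81 m/s².
Falls 208 m from rest: t = √(2·208/9.81) = 6.51 s; v = g·t = 63.9 m/s.
Total time = 3.50 + 4.99 + 6.51 = 15.0 s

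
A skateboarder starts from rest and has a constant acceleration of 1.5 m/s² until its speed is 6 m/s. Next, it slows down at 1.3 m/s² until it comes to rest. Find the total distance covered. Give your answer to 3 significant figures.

Phase 1 (accelerating): v₀ = 0 m/s, a = 1.5 m/s².
v = v₀ + at → t = (6 − 0) / 1.5 = 4.00 s
v² = v₀² + 2aΔx → Δx = (6² − 0²)/(2·1.5) = 12.0 m

Phase 2 (decelerating): v₀ = 6.00 m/s, a = -1.3 m/s².
v = v₀ + at → t = (0 − 6.00) / -1.3 = 4.62 s
v² = v₀² + 2aΔx → Δx = (0² − 6.00²)/(2·-1.3) = 13.8 m
Total distance = 12.0 + 13.8 = 25.8 m

25.8 m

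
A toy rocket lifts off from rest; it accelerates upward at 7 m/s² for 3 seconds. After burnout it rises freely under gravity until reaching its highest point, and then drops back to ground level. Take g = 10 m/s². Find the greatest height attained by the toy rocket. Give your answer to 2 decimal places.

Phase 1 (powered ascent): v₀ = 0 m/s, a = 7 m/s².
v = v₀ + at = 0 + (7)(3) = 21.0 m/s
Δx = v₀t + ½at² = 0·3 + 0.5·7·3² = 31.5 m

Phase 2 (coasting upward): v₀ = 21.0 m/s, a = -10 m/s².
v = v₀ + at → t = (0 − 21.0) / -10 = 2.10 s
v² = v₀² + 2aΔx → Δx = (0² − 21.0²)/(2·-10) = 22.1 m
Maximum height = 31.5 + 22.1 = 53.5 m

53.55 m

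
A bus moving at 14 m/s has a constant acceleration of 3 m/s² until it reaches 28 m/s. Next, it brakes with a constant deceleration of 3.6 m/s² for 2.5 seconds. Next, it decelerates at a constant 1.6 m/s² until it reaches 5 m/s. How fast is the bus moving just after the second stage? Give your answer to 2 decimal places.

Phase 1 (accelerating): v₀ = 14.0 m/s, a = 3 m/s².
v = v₀ + at → t = (28 − 14.0) / 3 = 4.67 s
v² = v₀² + 2aΔx → Δx = (28² − 14.0²)/(2·3) = 98.0 m

Phase 2 (decelerating): v₀ = 28.0 m/s, a = -3.6 m/s².
v = v₀ + at = 28.0 + (-3.6)(2.5) = 19.0 m/s
Δx = v₀t + ½at² = 28.0·2.5 + 0.5·-3.6·2.5² = 58.8 m
Speed at end of phase 2 = 19.0 m/s

19.00 m/s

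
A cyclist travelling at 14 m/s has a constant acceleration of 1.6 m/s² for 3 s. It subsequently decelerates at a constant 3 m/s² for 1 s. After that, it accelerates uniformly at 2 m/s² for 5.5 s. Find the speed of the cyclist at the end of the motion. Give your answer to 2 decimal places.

26.80 m/s

Phase 1 (accelerating): v₀ = 14.0 m/s, a = 1.6 m/s².
v = v₀ + at = 14.0 + (1.6)(3) = 18.8 m/s
Δx = v₀t + ½at² = 14.0·3 + 0.5·1.6·3² = 49.2 m

Phase 2 (decelerating): v₀ = 18.8 m/s, a = -3 m/s².
v = v₀ + at = 18.8 + (-3)(1) = 15.8 m/s
Δx = v₀t + ½at² = 18.8·1 + 0.5·-3·1² = 17.3 m

Phase 3 (accelerating): v₀ = 15.8 m/s, a = 2 m/s².
v = v₀ + at = 15.8 + (2)(5.5) = 26.8 m/s
Δx = v₀t + ½at² = 15.8·5.5 + 0.5·2·5.5² = 117 m
Final speed = 26.8 m/s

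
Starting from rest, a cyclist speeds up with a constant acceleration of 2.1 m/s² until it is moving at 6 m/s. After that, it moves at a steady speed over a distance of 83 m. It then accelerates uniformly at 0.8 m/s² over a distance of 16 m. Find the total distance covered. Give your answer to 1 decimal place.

Phase 1 (accelerating): v₀ = 0 m/s, a = 2.1 m/s².
v = v₀ + at → t = (6 − 0) / 2.1 = 2.86 s
v² = v₀² + 2aΔx → Δx = (6² − 0²)/(2·2.1) = 8.57 m

Phase 2 (constant speed): v₀ = 6.00 m/s, a = 0 m/s².
Constant speed: t = d/v = 83/6.00 = 13.8 s

Phase 3 (accelerating): v₀ = 6.00 m/s, a = 0.8 m/s².
v² = v₀² + 2aΔx = 6.00² + 2·0.8·16 = 61.6 → v = 7.85 m/s
t = (v − v₀)/a = (7.85 − 6.00)/0.8 = 2.31 s
Total distance = 8.57 + 83.0 + 16.0 = 108 m

107.6 m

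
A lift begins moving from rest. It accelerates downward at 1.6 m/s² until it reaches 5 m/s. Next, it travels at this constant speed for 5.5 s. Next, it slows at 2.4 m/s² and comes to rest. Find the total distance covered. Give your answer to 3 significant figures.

40.5 m

Phase 1 (accelerating): v₀ = 0 m/s, a = 1.6 m/s².
v = v₀ + at → t = (5 − 0) / 1.6 = 3.12 s
v² = v₀² + 2aΔx → Δx = (5² − 0²)/(2·1.6) = 7.81 m

Phase 2 (constant speed): v₀ = 5.00 m/s, a = 0 m/s².
v = v₀ + at = 5.00 + (0)(5.5) = 5.00 m/s
Δx = v₀t + ½at² = 5.00·5.5 + 0.5·0·5.5² = 27.5 m

Phase 3 (decelerating): v₀ = 5.00 m/s, a = -2.4 m/s².
v = v₀ + at → t = (0 − 5.00) / -2.4 = 2.08 s
v² = v₀² + 2aΔx → Δx = (0² − 5.00²)/(2·-2.4) = 5.21 m
Total distance = 7.81 + 27.5 + 5.21 = 40.5 m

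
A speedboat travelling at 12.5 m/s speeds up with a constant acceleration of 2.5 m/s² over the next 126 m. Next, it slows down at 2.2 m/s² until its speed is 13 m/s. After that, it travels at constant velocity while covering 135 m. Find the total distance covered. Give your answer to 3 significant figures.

401 m

Phase 1 (accelerating): v₀ = 12.5 m/s, a = 2.5 m/s².
v² = v₀² + 2aΔx = 12.5² + 2·2.5·126 = 786 → v = 28.0 m/s
t = (v − v₀)/a = (28.0 − 12.5)/2.5 = 6.22 s

Phase 2 (decelerating): v₀ = 28.0 m/s, a = -2.2 m/s².
v = v₀ + at → t = (13 − 28.0) / -2.2 = 6.84 s
v² = v₀² + 2aΔx → Δx = (13² − 28.0²)/(2·-2.2) = 140 m

Phase 3 (constant speed): v₀ = 13.0 m/s, a = 0 m/s².
Constant speed: t = d/v = 135/13.0 = 10.4 s
Total distance = 126 + 140 + 135 = 401 m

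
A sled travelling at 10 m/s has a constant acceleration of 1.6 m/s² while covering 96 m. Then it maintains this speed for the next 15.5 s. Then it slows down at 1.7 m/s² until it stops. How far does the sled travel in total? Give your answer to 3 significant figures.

Phase 1 (accelerating): v₀ = 10.0 m/s, a = 1.6 m/s².
v² = v₀² + 2aΔx = 10.0² + 2·1.6·96 = 407 → v = 20.2 m/s
t = (v − v₀)/a = (20.2 − 10.0)/1.6 = 6.36 s

Phase 2 (constant speed): v₀ = 20.2 m/s, a = 0 m/s².
v = v₀ + at = 20.2 + (0)(15.5) = 20.2 m/s
Δx = v₀t + ½at² = 20.2·15.5 + 0.5·0·15.5² = 313 m

Phase 3 (decelerating): v₀ = 20.2 m/s, a = -1.7 m/s².
v = v₀ + at → t = (0 − 20.2) / -1.7 = 11.9 s
v² = v₀² + 2aΔx → Δx = (0² − 20.2²)/(2·-1.7) = 120 m
Total distance = 96.0 + 313 + 120 = 529 m

529 m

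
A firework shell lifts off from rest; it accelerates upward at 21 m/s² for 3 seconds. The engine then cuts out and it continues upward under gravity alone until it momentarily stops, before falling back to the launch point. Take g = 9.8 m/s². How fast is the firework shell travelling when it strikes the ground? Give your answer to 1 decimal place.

76.3 m/s

Phase 1 (powered ascent): v₀ = 0 m/s, a = 21 m/s².
v = v₀ + at = 0 + (21)(3) = 63.0 m/s
Δx = v₀t + ½at² = 0·3 + 0.5·21·3² = 94.5 m

Phase 2 (coasting upward): v₀ = 63.0 m/s, a = -9.8 m/s².
v = v₀ + at → t = (0 − 63.0) / -9.8 = 6.43 s
v² = v₀² + 2aΔx → Δx = (0² − 63.0²)/(2·-9.8) = 202 m

Phase 3 (free fall): v₀ = 0 m/s, a = -9.8 m/s².
Falls 297 m from rest: t = √(2·297/9.8) = 7.79 s; v = g·t = 76.3 m/s.
Impact speed = 76.3 m/s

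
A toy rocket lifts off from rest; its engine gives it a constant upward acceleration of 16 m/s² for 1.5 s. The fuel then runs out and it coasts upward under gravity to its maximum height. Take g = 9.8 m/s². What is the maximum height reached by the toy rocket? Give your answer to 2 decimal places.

47.39 m

Phase 1 (powered ascent): v₀ = 0 m/s, a = 16 m/s².
v = v₀ + at = 0 + (16)(1.5) = 24.0 m/s
Δx = v₀t + ½at² = 0·1.5 + 0.5·16·1.5² = 18.0 m

Phase 2 (coasting upward): v₀ = 24.0 m/s, a = -9.8 m/s².
v = v₀ + at → t = (0 − 24.0) / -9.8 = 2.45 s
v² = v₀² + 2aΔx → Δx = (0² − 24.0²)/(2·-9.8) = 29.4 m
Maximum height = 18.0 + 29.4 = 47.4 m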